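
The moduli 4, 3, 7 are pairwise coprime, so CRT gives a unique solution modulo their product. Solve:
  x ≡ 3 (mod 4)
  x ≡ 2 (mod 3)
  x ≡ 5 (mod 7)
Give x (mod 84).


Moduli 4, 3, 7 are pairwise coprime; by CRT there is a unique solution modulo M = 4 · 3 · 7 = 84.
Solve pairwise, accumulating the modulus:
  Start with x ≡ 3 (mod 4).
  Combine with x ≡ 2 (mod 3): since gcd(4, 3) = 1, we get a unique residue mod 12.
    Write x = 3 + 4·t and substitute into x ≡ 2 (mod 3): 4·t ≡ 2 − 3 = -1 (mod 3).
    Reduce coefficients mod 3: 1·t ≡ 2 (mod 3).
    So t ≡ 2 (mod 3).
    Then x = 3 + 4·2 = 11, valid modulo lcm(4, 3) = 12: x ≡ 11 (mod 12).
  Combine with x ≡ 5 (mod 7): since gcd(12, 7) = 1, we get a unique residue mod 84.
    Write x = 11 + 12·t and substitute into x ≡ 5 (mod 7): 12·t ≡ 5 − 11 = -6 (mod 7).
    Reduce coefficients mod 7: 5·t ≡ 1 (mod 7).
    The inverse of 5 mod 7 is 3 (since 5·3 = 15 = 2·7 + 1), so t ≡ 3·1 = 3 ≡ 3 (mod 7).
    Then x = 11 + 12·3 = 47, valid modulo lcm(12, 7) = 84: x ≡ 47 (mod 84).
Verify: 47 mod 4 = 3 ✓, 47 mod 3 = 2 ✓, 47 mod 7 = 5 ✓.

x ≡ 47 (mod 84).


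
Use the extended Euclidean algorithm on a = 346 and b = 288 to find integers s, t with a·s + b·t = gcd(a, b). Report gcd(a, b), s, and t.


Euclidean algorithm on (346, 288) — divide until remainder is 0:
  346 = 1 · 288 + 58
  288 = 4 · 58 + 56
  58 = 1 · 56 + 2
  56 = 28 · 2 + 0
gcd(346, 288) = 2.
Track Bezout coefficients alongside the remainders: start with r₀ = 346 = a·1 + b·0 (s = 1, t = 0) and r₁ = 288 = a·0 + b·1 (s = 0, t = 1); each new remainder r_{k+1} = r_{k-1} − q_k·r_k inherits s_{k+1} = s_{k-1} − q_k·s_k, t_{k+1} = t_{k-1} − q_k·t_k, so r_k = a·s_k + b·t_k at every step:
  q = 1: r = 58, s = 1 − 1·0 = 1, t = 0 − 1·1 = -1  (check: 346·1 + 288·(-1) = 58)
  q = 4: r = 56, s = 0 − 4·1 = -4, t = 1 − 4·(-1) = 5  (check: 346·(-4) + 288·5 = 56)
  q = 1: r = 2, s = 1 − 1·(-4) = 5, t = -1 − 1·5 = -6  (check: 346·5 + 288·(-6) = 2)
The row with r = 2 (the gcd) gives the Bezout coefficients s = 5, t = -6.
Result: 346 · (5) + 288 · (-6) = 2.

gcd(346, 288) = 2; s = 5, t = -6 (check: 346·5 + 288·(-6) = 2).


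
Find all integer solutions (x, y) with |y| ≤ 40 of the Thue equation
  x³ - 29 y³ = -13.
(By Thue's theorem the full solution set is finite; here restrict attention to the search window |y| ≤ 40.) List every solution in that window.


The equation is x³ - 29y³ = -13. For fixed y, x³ = 29·y³ − 13, so a solution requires the RHS to be a perfect cube.
Strategy: iterate y from -40 to 40, compute RHS = 29·y³ − 13, and check whether it is a (positive or negative) perfect cube.
Check small values of y:
  y = 0: RHS = -13 is not a perfect cube.
  y = 1: RHS = 16 is not a perfect cube.
  y = -1: RHS = -42 is not a perfect cube.
  y = 2: RHS = 219 is not a perfect cube.
  y = -2: RHS = -245 is not a perfect cube.
  y = 3: RHS = 770 is not a perfect cube.
  y = -3: RHS = -796 is not a perfect cube.
Continuing the search up to |y| = 40 finds no solutions either.
No (x, y) in the scanned range satisfies the equation.

No integer solutions with |y| ≤ 40.


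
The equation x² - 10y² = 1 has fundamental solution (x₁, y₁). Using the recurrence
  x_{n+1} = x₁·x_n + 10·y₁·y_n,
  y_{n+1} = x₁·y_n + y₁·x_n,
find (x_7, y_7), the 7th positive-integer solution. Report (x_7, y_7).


Step 1: Find the fundamental solution (x₁, y₁) of x² - 10y² = 1.
  Expand √10 as a continued fraction. a₀ = ⌊√10⌋ = 3; iterate m_{k+1} = d_k·a_k − m_k, d_{k+1} = (10 − m_{k+1}²)/d_k, a_{k+1} = ⌊(a₀ + m_{k+1})/d_{k+1}⌋ (starting m₀ = 0, d₀ = 1), with convergents p_k = a_k·p_{k-1} + p_{k-2}, q_k = a_k·q_{k-1} + q_{k-2} (p₋₁ = 1, q₋₁ = 0):
  k = 0: a₀ = 3; p₀/q₀ = 3/1; p₀² − 10·q₀² = 9 − 10 = -1.
  k = 1: m = 3, d = 1, a = ⌊(3 + 3)/1⌋ = 6; p/q = (6·3 + 1)/(6·1 + 0) = 19/6; p² − 10·q² = 361 − 360 = 1.
  The first convergent with p² − 10·q² = 1 gives the fundamental solution (x₁, y₁) = (19, 6).
Step 2: Apply the recurrence (x_{n+1}, y_{n+1}) = (x₁x_n + 10y₁y_n, x₁y_n + y₁x_n) repeatedly.
  From (x_1, y_1) = (19, 6): x_2 = 19·19 + 10·6·6 = 721; y_2 = 19·6 + 6·19 = 228.
  From (x_2, y_2) = (721, 228): x_3 = 19·721 + 10·6·228 = 27379; y_3 = 19·228 + 6·721 = 8658.
  From (x_3, y_3) = (27379, 8658): x_4 = 19·27379 + 10·6·8658 = 1039681; y_4 = 19·8658 + 6·27379 = 328776.
  From (x_4, y_4) = (1039681, 328776): x_5 = 19·1039681 + 10·6·328776 = 39480499; y_5 = 19·328776 + 6·1039681 = 12484830.
  From (x_5, y_5) = (39480499, 12484830): x_6 = 19·39480499 + 10·6·12484830 = 1499219281; y_6 = 19·12484830 + 6·39480499 = 474094764.
  From (x_6, y_6) = (1499219281, 474094764): x_7 = 19·1499219281 + 10·6·474094764 = 56930852179; y_7 = 19·474094764 + 6·1499219281 = 18003116202.
Step 3: Verify x_7² - 10·y_7² = 3241121929827149048041 - 3241121929827149048040 = 1 (should be 1). ✓

(x_1, y_1) = (19, 6); (x_7, y_7) = (56930852179, 18003116202).


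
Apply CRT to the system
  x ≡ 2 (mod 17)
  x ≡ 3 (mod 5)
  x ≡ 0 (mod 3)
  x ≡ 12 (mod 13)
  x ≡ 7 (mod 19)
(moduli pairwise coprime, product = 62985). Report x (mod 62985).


Product of moduli M = 17 · 5 · 3 · 13 · 19 = 62985.
Merge one congruence at a time:
  Start: x ≡ 2 (mod 17).
  Combine with x ≡ 3 (mod 5); new modulus lcm = 85.
    Write x = 2 + 17·t and substitute into x ≡ 3 (mod 5): 17·t ≡ 3 − 2 = 1 (mod 5).
    Reduce coefficients mod 5: 2·t ≡ 1 (mod 5).
    The inverse of 2 mod 5 is 3 (since 2·3 = 6 = 1·5 + 1), so t ≡ 3·1 = 3 ≡ 3 (mod 5).
    Then x = 2 + 17·3 = 53, valid modulo lcm(17, 5) = 85: x ≡ 53 (mod 85).
  Combine with x ≡ 0 (mod 3); new modulus lcm = 255.
    Write x = 53 + 85·t and substitute into x ≡ 0 (mod 3): 85·t ≡ 0 − 53 = -53 (mod 3).
    Reduce coefficients mod 3: 1·t ≡ 1 (mod 3).
    So t ≡ 1 (mod 3).
    Then x = 53 + 85·1 = 138, valid modulo lcm(85, 3) = 255: x ≡ 138 (mod 255).
  Combine with x ≡ 12 (mod 13); new modulus lcm = 3315.
    Write x = 138 + 255·t and substitute into x ≡ 12 (mod 13): 255·t ≡ 12 − 138 = -126 (mod 13).
    Reduce coefficients mod 13: 8·t ≡ 4 (mod 13).
    The inverse of 8 mod 13 is 5 (since 8·5 = 40 = 3·13 + 1), so t ≡ 5·4 = 20 ≡ 7 (mod 13).
    Then x = 138 + 255·7 = 1923, valid modulo lcm(255, 13) = 3315: x ≡ 1923 (mod 3315).
  Combine with x ≡ 7 (mod 19); new modulus lcm = 62985.
    Write x = 1923 + 3315·t and substitute into x ≡ 7 (mod 19): 3315·t ≡ 7 − 1923 = -1916 (mod 19).
    Reduce coefficients mod 19: 9·t ≡ 3 (mod 19).
    The inverse of 9 mod 19 is 17 (since 9·17 = 153 = 8·19 + 1), so t ≡ 17·3 = 51 ≡ 13 (mod 19).
    Then x = 1923 + 3315·13 = 45018, valid modulo lcm(3315, 19) = 62985: x ≡ 45018 (mod 62985).
Verify against each original: 45018 mod 17 = 2, 45018 mod 5 = 3, 45018 mod 3 = 0, 45018 mod 13 = 12, 45018 mod 19 = 7.

x ≡ 45018 (mod 62985).


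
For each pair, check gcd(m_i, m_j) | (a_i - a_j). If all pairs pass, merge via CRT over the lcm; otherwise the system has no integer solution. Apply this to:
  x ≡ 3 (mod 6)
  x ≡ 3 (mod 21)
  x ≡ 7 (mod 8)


Moduli 6, 21, 8 are not pairwise coprime, so CRT works modulo lcm(m_i) when all pairwise compatibility conditions hold.
Pairwise compatibility: gcd(m_i, m_j) must divide a_i - a_j for every pair.
Merge one congruence at a time:
  Start: x ≡ 3 (mod 6).
  Combine with x ≡ 3 (mod 21): gcd(6, 21) = 3; 3 - 3 = 0, which IS divisible by 3, so compatible.
    Write x = 3 + 6·t and substitute into x ≡ 3 (mod 21): 6·t ≡ 3 − 3 = 0 (mod 21).
    Divide the congruence (and modulus) by g = 3: 2·t ≡ 0 (mod 7).
    The inverse of 2 mod 7 is 4 (since 2·4 = 8 = 1·7 + 1), so t ≡ 4·0 = 0 ≡ 0 (mod 7).
    Then x = 3 + 6·0 = 3, valid modulo lcm(6, 21) = 42: x ≡ 3 (mod 42).
  Combine with x ≡ 7 (mod 8): gcd(42, 8) = 2; 7 - 3 = 4, which IS divisible by 2, so compatible.
    Write x = 3 + 42·t and substitute into x ≡ 7 (mod 8): 42·t ≡ 7 − 3 = 4 (mod 8).
    Divide the congruence (and modulus) by g = 2: 21·t ≡ 2 (mod 4).
    Reduce coefficients mod 4: 1·t ≡ 2 (mod 4).
    So t ≡ 2 (mod 4).
    Then x = 3 + 42·2 = 87, valid modulo lcm(42, 8) = 168: x ≡ 87 (mod 168).
Verify: 87 mod 6 = 3, 87 mod 21 = 3, 87 mod 8 = 7.

x ≡ 87 (mod 168).


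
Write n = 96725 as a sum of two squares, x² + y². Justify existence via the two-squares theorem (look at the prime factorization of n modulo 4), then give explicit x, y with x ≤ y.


Step 1: Factor n = 96725 = 5^2 · 53 · 73.
Step 2: Check the mod-4 condition on each prime factor: 5 ≡ 1 (mod 4), exponent 2; 53 ≡ 1 (mod 4), exponent 1; 73 ≡ 1 (mod 4), exponent 1.
All primes ≡ 3 (mod 4) appear to even exponent (or don't appear), so by the two-squares theorem n IS expressible as a sum of two squares.
Step 3: Build a representation. Group n = k² · m with k = 5 and m = 53 · 73 = 3869 (a product of primes ≡ 1 (mod 4)); a representation of m scales to one of n via (k·x)² + (k·y)² = k²(x² + y²). Each prime p ≡ 1 (mod 4) is itself a sum of two squares; find a² by testing p − a² for a perfect square:
  53: 53 − 1² = 52, 53 − 2² = 49 = 7² ⇒ 53 = 2² + 7².
  73: 73 − 1² = 72, 73 − 2² = 69, 73 − 3² = 64 = 8² ⇒ 73 = 3² + 8².
  Combine using the Brahmagupta–Fibonacci identity (a² + b²)(c² + d²) = (ac − bd)² + (ad + bc)² = (ac + bd)² + (ad − bc)²:
  53 · 73 = 3869: from (2² + 7²)(3² + 8²), take (2·3 − 7·8, 2·8 + 7·3) = (6 − 56, 16 + 21) = (-50, 37); dropping signs (only squares matter) gives (50, 37); check 50² + 37² = 2500 + 1369 = 3869 ✓.
  Scale by k = 5: (5·50, 5·37) = (250, 185).
Step 4: Order so x ≤ y and verify: 185² + 250² = 34225 + 62500 = 96725 = n. ✓

n = 96725 = 185² + 250² (one valid representation with x ≤ y).


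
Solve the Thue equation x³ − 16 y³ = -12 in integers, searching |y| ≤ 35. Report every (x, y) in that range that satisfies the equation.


The equation is x³ - 16y³ = -12. For fixed y, x³ = 16·y³ − 12, so a solution requires the RHS to be a perfect cube.
Strategy: iterate y from -35 to 35, compute RHS = 16·y³ − 12, and check whether it is a (positive or negative) perfect cube.
Check small values of y:
  y = 0: RHS = -12 is not a perfect cube.
  y = 1: RHS = 4 is not a perfect cube.
  y = -1: RHS = -28 is not a perfect cube.
  y = 2: RHS = 116 is not a perfect cube.
  y = -2: RHS = -140 is not a perfect cube.
  y = 3: RHS = 420 is not a perfect cube.
  y = -3: RHS = -444 is not a perfect cube.
Continuing the search up to |y| = 35 finds no solutions either.
No (x, y) in the scanned range satisfies the equation.

No integer solutions with |y| ≤ 35.


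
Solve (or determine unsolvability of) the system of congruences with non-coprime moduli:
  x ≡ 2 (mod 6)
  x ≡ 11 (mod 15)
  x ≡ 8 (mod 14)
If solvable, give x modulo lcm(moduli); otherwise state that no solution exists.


Moduli 6, 15, 14 are not pairwise coprime, so CRT works modulo lcm(m_i) when all pairwise compatibility conditions hold.
Pairwise compatibility: gcd(m_i, m_j) must divide a_i - a_j for every pair.
Merge one congruence at a time:
  Start: x ≡ 2 (mod 6).
  Combine with x ≡ 11 (mod 15): gcd(6, 15) = 3; 11 - 2 = 9, which IS divisible by 3, so compatible.
    Write x = 2 + 6·t and substitute into x ≡ 11 (mod 15): 6·t ≡ 11 − 2 = 9 (mod 15).
    Divide the congruence (and modulus) by g = 3: 2·t ≡ 3 (mod 5).
    The inverse of 2 mod 5 is 3 (since 2·3 = 6 = 1·5 + 1), so t ≡ 3·3 = 9 ≡ 4 (mod 5).
    Then x = 2 + 6·4 = 26, valid modulo lcm(6, 15) = 30: x ≡ 26 (mod 30).
  Combine with x ≡ 8 (mod 14): gcd(30, 14) = 2; 8 - 26 = -18, which IS divisible by 2, so compatible.
    Write x = 26 + 30·t and substitute into x ≡ 8 (mod 14): 30·t ≡ 8 − 26 = -18 (mod 14).
    Divide the congruence (and modulus) by g = 2: 15·t ≡ -9 (mod 7).
    Reduce coefficients mod 7: 1·t ≡ 5 (mod 7).
    So t ≡ 5 (mod 7).
    Then x = 26 + 30·5 = 176, valid modulo lcm(30, 14) = 210: x ≡ 176 (mod 210).
Verify: 176 mod 6 = 2, 176 mod 15 = 11, 176 mod 14 = 8.

x ≡ 176 (mod 210).


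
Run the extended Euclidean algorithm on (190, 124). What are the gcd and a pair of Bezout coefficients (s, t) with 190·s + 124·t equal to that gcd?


Euclidean algorithm on (190, 124) — divide until remainder is 0:
  190 = 1 · 124 + 66
  124 = 1 · 66 + 58
  66 = 1 · 58 + 8
  58 = 7 · 8 + 2
  8 = 4 · 2 + 0
gcd(190, 124) = 2.
Track Bezout coefficients alongside the remainders: start with r₀ = 190 = a·1 + b·0 (s = 1, t = 0) and r₁ = 124 = a·0 + b·1 (s = 0, t = 1); each new remainder r_{k+1} = r_{k-1} − q_k·r_k inherits s_{k+1} = s_{k-1} − q_k·s_k, t_{k+1} = t_{k-1} − q_k·t_k, so r_k = a·s_k + b·t_k at every step:
  q = 1: r = 66, s = 1 − 1·0 = 1, t = 0 − 1·1 = -1  (check: 190·1 + 124·(-1) = 66)
  q = 1: r = 58, s = 0 − 1·1 = -1, t = 1 − 1·(-1) = 2  (check: 190·(-1) + 124·2 = 58)
  q = 1: r = 8, s = 1 − 1·(-1) = 2, t = -1 − 1·2 = -3  (check: 190·2 + 124·(-3) = 8)
  q = 7: r = 2, s = -1 − 7·2 = -15, t = 2 − 7·(-3) = 23  (check: 190·(-15) + 124·23 = 2)
The row with r = 2 (the gcd) gives the Bezout coefficients s = -15, t = 23.
Result: 190 · (-15) + 124 · (23) = 2.

gcd(190, 124) = 2; s = -15, t = 23 (check: 190·(-15) + 124·23 = 2).


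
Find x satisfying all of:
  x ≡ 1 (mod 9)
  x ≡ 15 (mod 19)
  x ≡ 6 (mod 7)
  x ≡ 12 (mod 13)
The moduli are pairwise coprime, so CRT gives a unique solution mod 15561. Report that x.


Product of moduli M = 9 · 19 · 7 · 13 = 15561.
Merge one congruence at a time:
  Start: x ≡ 1 (mod 9).
  Combine with x ≡ 15 (mod 19); new modulus lcm = 171.
    Write x = 1 + 9·t and substitute into x ≡ 15 (mod 19): 9·t ≡ 15 − 1 = 14 (mod 19).
    The inverse of 9 mod 19 is 17 (since 9·17 = 153 = 8·19 + 1), so t ≡ 17·14 = 238 ≡ 10 (mod 19).
    Then x = 1 + 9·10 = 91, valid modulo lcm(9, 19) = 171: x ≡ 91 (mod 171).
  Combine with x ≡ 6 (mod 7); new modulus lcm = 1197.
    Write x = 91 + 171·t and substitute into x ≡ 6 (mod 7): 171·t ≡ 6 − 91 = -85 (mod 7).
    Reduce coefficients mod 7: 3·t ≡ 6 (mod 7).
    The inverse of 3 mod 7 is 5 (since 3·5 = 15 = 2·7 + 1), so t ≡ 5·6 = 30 ≡ 2 (mod 7).
    Then x = 91 + 171·2 = 433, valid modulo lcm(171, 7) = 1197: x ≡ 433 (mod 1197).
  Combine with x ≡ 12 (mod 13); new modulus lcm = 15561.
    Write x = 433 + 1197·t and substitute into x ≡ 12 (mod 13): 1197·t ≡ 12 − 433 = -421 (mod 13).
    Reduce coefficients mod 13: 1·t ≡ 8 (mod 13).
    So t ≡ 8 (mod 13).
    Then x = 433 + 1197·8 = 10009, valid modulo lcm(1197, 13) = 15561: x ≡ 10009 (mod 15561).
Verify against each original: 10009 mod 9 = 1, 10009 mod 19 = 15, 10009 mod 7 = 6, 10009 mod 13 = 12.

x ≡ 10009 (mod 15561).


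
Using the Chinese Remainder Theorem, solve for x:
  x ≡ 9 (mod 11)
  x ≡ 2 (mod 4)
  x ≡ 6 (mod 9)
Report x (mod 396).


Moduli 11, 4, 9 are pairwise coprime; by CRT there is a unique solution modulo M = 11 · 4 · 9 = 396.
Solve pairwise, accumulating the modulus:
  Start with x ≡ 9 (mod 11).
  Combine with x ≡ 2 (mod 4): since gcd(11, 4) = 1, we get a unique residue mod 44.
    Write x = 9 + 11·t and substitute into x ≡ 2 (mod 4): 11·t ≡ 2 − 9 = -7 (mod 4).
    Reduce coefficients mod 4: 3·t ≡ 1 (mod 4).
    The inverse of 3 mod 4 is 3 (since 3·3 = 9 = 2·4 + 1), so t ≡ 3·1 = 3 ≡ 3 (mod 4).
    Then x = 9 + 11·3 = 42, valid modulo lcm(11, 4) = 44: x ≡ 42 (mod 44).
  Combine with x ≡ 6 (mod 9): since gcd(44, 9) = 1, we get a unique residue mod 396.
    Write x = 42 + 44·t and substitute into x ≡ 6 (mod 9): 44·t ≡ 6 − 42 = -36 (mod 9).
    Reduce coefficients mod 9: 8·t ≡ 0 (mod 9).
    The inverse of 8 mod 9 is 8 (since 8·8 = 64 = 7·9 + 1), so t ≡ 8·0 = 0 ≡ 0 (mod 9).
    Then x = 42 + 44·0 = 42, valid modulo lcm(44, 9) = 396: x ≡ 42 (mod 396).
Verify: 42 mod 11 = 9 ✓, 42 mod 4 = 2 ✓, 42 mod 9 = 6 ✓.

x ≡ 42 (mod 396).


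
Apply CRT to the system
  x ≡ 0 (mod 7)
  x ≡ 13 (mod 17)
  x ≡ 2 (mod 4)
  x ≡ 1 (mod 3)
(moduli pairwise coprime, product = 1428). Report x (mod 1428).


Product of moduli M = 7 · 17 · 4 · 3 = 1428.
Merge one congruence at a time:
  Start: x ≡ 0 (mod 7).
  Combine with x ≡ 13 (mod 17); new modulus lcm = 119.
    Write x = 0 + 7·t and substitute into x ≡ 13 (mod 17): 7·t ≡ 13 − 0 = 13 (mod 17).
    The inverse of 7 mod 17 is 5 (since 7·5 = 35 = 2·17 + 1), so t ≡ 5·13 = 65 ≡ 14 (mod 17).
    Then x = 0 + 7·14 = 98, valid modulo lcm(7, 17) = 119: x ≡ 98 (mod 119).
  Combine with x ≡ 2 (mod 4); new modulus lcm = 476.
    Write x = 98 + 119·t and substitute into x ≡ 2 (mod 4): 119·t ≡ 2 − 98 = -96 (mod 4).
    Reduce coefficients mod 4: 3·t ≡ 0 (mod 4).
    The inverse of 3 mod 4 is 3 (since 3·3 = 9 = 2·4 + 1), so t ≡ 3·0 = 0 ≡ 0 (mod 4).
    Then x = 98 + 119·0 = 98, valid modulo lcm(119, 4) = 476: x ≡ 98 (mod 476).
  Combine with x ≡ 1 (mod 3); new modulus lcm = 1428.
    Write x = 98 + 476·t and substitute into x ≡ 1 (mod 3): 476·t ≡ 1 − 98 = -97 (mod 3).
    Reduce coefficients mod 3: 2·t ≡ 2 (mod 3).
    The inverse of 2 mod 3 is 2 (since 2·2 = 4 = 1·3 + 1), so t ≡ 2·2 = 4 ≡ 1 (mod 3).
    Then x = 98 + 476·1 = 574, valid modulo lcm(476, 3) = 1428: x ≡ 574 (mod 1428).
Verify against each original: 574 mod 7 = 0, 574 mod 17 = 13, 574 mod 4 = 2, 574 mod 3 = 1.

x ≡ 574 (mod 1428).


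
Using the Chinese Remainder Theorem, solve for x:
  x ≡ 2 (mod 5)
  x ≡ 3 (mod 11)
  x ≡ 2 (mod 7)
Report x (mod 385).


Moduli 5, 11, 7 are pairwise coprime; by CRT there is a unique solution modulo M = 5 · 11 · 7 = 385.
Solve pairwise, accumulating the modulus:
  Start with x ≡ 2 (mod 5).
  Combine with x ≡ 3 (mod 11): since gcd(5, 11) = 1, we get a unique residue mod 55.
    Write x = 2 + 5·t and substitute into x ≡ 3 (mod 11): 5·t ≡ 3 − 2 = 1 (mod 11).
    The inverse of 5 mod 11 is 9 (since 5·9 = 45 = 4·11 + 1), so t ≡ 9·1 = 9 ≡ 9 (mod 11).
    Then x = 2 + 5·9 = 47, valid modulo lcm(5, 11) = 55: x ≡ 47 (mod 55).
  Combine with x ≡ 2 (mod 7): since gcd(55, 7) = 1, we get a unique residue mod 385.
    Write x = 47 + 55·t and substitute into x ≡ 2 (mod 7): 55·t ≡ 2 − 47 = -45 (mod 7).
    Reduce coefficients mod 7: 6·t ≡ 4 (mod 7).
    The inverse of 6 mod 7 is 6 (since 6·6 = 36 = 5·7 + 1), so t ≡ 6·4 = 24 ≡ 3 (mod 7).
    Then x = 47 + 55·3 = 212, valid modulo lcm(55, 7) = 385: x ≡ 212 (mod 385).
Verify: 212 mod 5 = 2 ✓, 212 mod 11 = 3 ✓, 212 mod 7 = 2 ✓.

x ≡ 212 (mod 385).


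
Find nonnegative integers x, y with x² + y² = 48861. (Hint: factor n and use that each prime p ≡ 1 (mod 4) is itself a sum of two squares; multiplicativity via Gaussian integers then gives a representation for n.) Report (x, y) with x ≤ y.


Step 1: Factor n = 48861 = 3^2 · 61 · 89.
Step 2: Check the mod-4 condition on each prime factor: 3 ≡ 3 (mod 4), exponent 2 (must be even); 61 ≡ 1 (mod 4), exponent 1; 89 ≡ 1 (mod 4), exponent 1.
All primes ≡ 3 (mod 4) appear to even exponent (or don't appear), so by the two-squares theorem n IS expressible as a sum of two squares.
Step 3: Build a representation. Group n = k² · m with k = 3 and m = 61 · 89 = 5429 (a product of primes ≡ 1 (mod 4)); a representation of m scales to one of n via (k·x)² + (k·y)² = k²(x² + y²). Each prime p ≡ 1 (mod 4) is itself a sum of two squares; find a² by testing p − a² for a perfect square:
  61: 61 − 1² = 60, 61 − 2² = 57, 61 − 3² = 52, 61 − 4² = 45, 61 − 5² = 36 = 6² ⇒ 61 = 5² + 6².
  89: 89 − 1² = 88, 89 − 2² = 85, 89 − 3² = 80, 89 − 4² = 73, 89 − 5² = 64 = 8² ⇒ 89 = 5² + 8².
  Combine using the Brahmagupta–Fibonacci identity (a² + b²)(c² + d²) = (ac − bd)² + (ad + bc)² = (ac + bd)² + (ad − bc)²:
  61 · 89 = 5429: from (5² + 6²)(5² + 8²), take (5·5 − 6·8, 5·8 + 6·5) = (25 − 48, 40 + 30) = (-23, 70); dropping signs (only squares matter) gives (23, 70); check 23² + 70² = 529 + 4900 = 5429 ✓.
  Scale by k = 3: (3·23, 3·70) = (69, 210).
Step 4: Order so x ≤ y and verify: 69² + 210² = 4761 + 44100 = 48861 = n. ✓

n = 48861 = 69² + 210² (one valid representation with x ≤ y).


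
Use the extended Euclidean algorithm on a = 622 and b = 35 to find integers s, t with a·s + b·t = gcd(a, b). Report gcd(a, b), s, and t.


Euclidean algorithm on (622, 35) — divide until remainder is 0:
  622 = 17 · 35 + 27
  35 = 1 · 27 + 8
  27 = 3 · 8 + 3
  8 = 2 · 3 + 2
  3 = 1 · 2 + 1
  2 = 2 · 1 + 0
gcd(622, 35) = 1.
Track Bezout coefficients alongside the remainders: start with r₀ = 622 = a·1 + b·0 (s = 1, t = 0) and r₁ = 35 = a·0 + b·1 (s = 0, t = 1); each new remainder r_{k+1} = r_{k-1} − q_k·r_k inherits s_{k+1} = s_{k-1} − q_k·s_k, t_{k+1} = t_{k-1} − q_k·t_k, so r_k = a·s_k + b·t_k at every step:
  q = 17: r = 27, s = 1 − 17·0 = 1, t = 0 − 17·1 = -17  (check: 622·1 + 35·(-17) = 27)
  q = 1: r = 8, s = 0 − 1·1 = -1, t = 1 − 1·(-17) = 18  (check: 622·(-1) + 35·18 = 8)
  q = 3: r = 3, s = 1 − 3·(-1) = 4, t = -17 − 3·18 = -71  (check: 622·4 + 35·(-71) = 3)
  q = 2: r = 2, s = -1 − 2·4 = -9, t = 18 − 2·(-71) = 160  (check: 622·(-9) + 35·160 = 2)
  q = 1: r = 1, s = 4 − 1·(-9) = 13, t = -71 − 1·160 = -231  (check: 622·13 + 35·(-231) = 1)
The row with r = 1 (the gcd) gives the Bezout coefficients s = 13, t = -231.
Result: 622 · (13) + 35 · (-231) = 1.

gcd(622, 35) = 1; s = 13, t = -231 (check: 622·13 + 35·(-231) = 1).


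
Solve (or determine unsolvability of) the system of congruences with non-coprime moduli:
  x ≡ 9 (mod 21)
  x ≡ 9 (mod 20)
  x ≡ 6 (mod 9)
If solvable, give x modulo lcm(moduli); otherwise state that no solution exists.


Moduli 21, 20, 9 are not pairwise coprime, so CRT works modulo lcm(m_i) when all pairwise compatibility conditions hold.
Pairwise compatibility: gcd(m_i, m_j) must divide a_i - a_j for every pair.
Merge one congruence at a time:
  Start: x ≡ 9 (mod 21).
  Combine with x ≡ 9 (mod 20): gcd(21, 20) = 1; 9 - 9 = 0, which IS divisible by 1, so compatible.
    Write x = 9 + 21·t and substitute into x ≡ 9 (mod 20): 21·t ≡ 9 − 9 = 0 (mod 20).
    Reduce coefficients mod 20: 1·t ≡ 0 (mod 20).
    So t ≡ 0 (mod 20).
    Then x = 9 + 21·0 = 9, valid modulo lcm(21, 20) = 420: x ≡ 9 (mod 420).
  Combine with x ≡ 6 (mod 9): gcd(420, 9) = 3; 6 - 9 = -3, which IS divisible by 3, so compatible.
    Write x = 9 + 420·t and substitute into x ≡ 6 (mod 9): 420·t ≡ 6 − 9 = -3 (mod 9).
    Divide the congruence (and modulus) by g = 3: 140·t ≡ -1 (mod 3).
    Reduce coefficients mod 3: 2·t ≡ 2 (mod 3).
    The inverse of 2 mod 3 is 2 (since 2·2 = 4 = 1·3 + 1), so t ≡ 2·2 = 4 ≡ 1 (mod 3).
    Then x = 9 + 420·1 = 429, valid modulo lcm(420, 9) = 1260: x ≡ 429 (mod 1260).
Verify: 429 mod 21 = 9, 429 mod 20 = 9, 429 mod 9 = 6.

x ≡ 429 (mod 1260).


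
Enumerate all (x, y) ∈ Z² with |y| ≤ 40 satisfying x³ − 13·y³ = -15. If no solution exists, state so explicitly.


The equation is x³ - 13y³ = -15. For fixed y, x³ = 13·y³ − 15, so a solution requires the RHS to be a perfect cube.
Strategy: iterate y from -40 to 40, compute RHS = 13·y³ − 15, and check whether it is a (positive or negative) perfect cube.
Check small values of y:
  y = 0: RHS = -15 is not a perfect cube.
  y = 1: RHS = -2 is not a perfect cube.
  y = -1: RHS = -28 is not a perfect cube.
  y = 2: RHS = 89 is not a perfect cube.
  y = -2: RHS = -119 is not a perfect cube.
  y = 3: RHS = 336 is not a perfect cube.
  y = -3: RHS = -366 is not a perfect cube.
Continuing the search up to |y| = 40 finds no solutions either.
No (x, y) in the scanned range satisfies the equation.

No integer solutions with |y| ≤ 40.


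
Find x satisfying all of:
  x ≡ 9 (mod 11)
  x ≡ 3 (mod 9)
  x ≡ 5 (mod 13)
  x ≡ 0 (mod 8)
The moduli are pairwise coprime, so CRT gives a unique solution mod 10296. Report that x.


Product of moduli M = 11 · 9 · 13 · 8 = 10296.
Merge one congruence at a time:
  Start: x ≡ 9 (mod 11).
  Combine with x ≡ 3 (mod 9); new modulus lcm = 99.
    Write x = 9 + 11·t and substitute into x ≡ 3 (mod 9): 11·t ≡ 3 − 9 = -6 (mod 9).
    Reduce coefficients mod 9: 2·t ≡ 3 (mod 9).
    The inverse of 2 mod 9 is 5 (since 2·5 = 10 = 1·9 + 1), so t ≡ 5·3 = 15 ≡ 6 (mod 9).
    Then x = 9 + 11·6 = 75, valid modulo lcm(11, 9) = 99: x ≡ 75 (mod 99).
  Combine with x ≡ 5 (mod 13); new modulus lcm = 1287.
    Write x = 75 + 99·t and substitute into x ≡ 5 (mod 13): 99·t ≡ 5 − 75 = -70 (mod 13).
    Reduce coefficients mod 13: 8·t ≡ 8 (mod 13).
    The inverse of 8 mod 13 is 5 (since 8·5 = 40 = 3·13 + 1), so t ≡ 5·8 = 40 ≡ 1 (mod 13).
    Then x = 75 + 99·1 = 174, valid modulo lcm(99, 13) = 1287: x ≡ 174 (mod 1287).
  Combine with x ≡ 0 (mod 8); new modulus lcm = 10296.
    Write x = 174 + 1287·t and substitute into x ≡ 0 (mod 8): 1287·t ≡ 0 − 174 = -174 (mod 8).
    Reduce coefficients mod 8: 7·t ≡ 2 (mod 8).
    The inverse of 7 mod 8 is 7 (since 7·7 = 49 = 6·8 + 1), so t ≡ 7·2 = 14 ≡ 6 (mod 8).
    Then x = 174 + 1287·6 = 7896, valid modulo lcm(1287, 8) = 10296: x ≡ 7896 (mod 10296).
Verify against each original: 7896 mod 11 = 9, 7896 mod 9 = 3, 7896 mod 13 = 5, 7896 mod 8 = 0.

x ≡ 7896 (mod 10296).


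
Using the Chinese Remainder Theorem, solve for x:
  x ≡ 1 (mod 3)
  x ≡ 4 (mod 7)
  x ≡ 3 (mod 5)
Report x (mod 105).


Moduli 3, 7, 5 are pairwise coprime; by CRT there is a unique solution modulo M = 3 · 7 · 5 = 105.
Solve pairwise, accumulating the modulus:
  Start with x ≡ 1 (mod 3).
  Combine with x ≡ 4 (mod 7): since gcd(3, 7) = 1, we get a unique residue mod 21.
    Write x = 1 + 3·t and substitute into x ≡ 4 (mod 7): 3·t ≡ 4 − 1 = 3 (mod 7).
    The inverse of 3 mod 7 is 5 (since 3·5 = 15 = 2·7 + 1), so t ≡ 5·3 = 15 ≡ 1 (mod 7).
    Then x = 1 + 3·1 = 4, valid modulo lcm(3, 7) = 21: x ≡ 4 (mod 21).
  Combine with x ≡ 3 (mod 5): since gcd(21, 5) = 1, we get a unique residue mod 105.
    Write x = 4 + 21·t and substitute into x ≡ 3 (mod 5): 21·t ≡ 3 − 4 = -1 (mod 5).
    Reduce coefficients mod 5: 1·t ≡ 4 (mod 5).
    So t ≡ 4 (mod 5).
    Then x = 4 + 21·4 = 88, valid modulo lcm(21, 5) = 105: x ≡ 88 (mod 105).
Verify: 88 mod 3 = 1 ✓, 88 mod 7 = 4 ✓, 88 mod 5 = 3 ✓.

x ≡ 88 (mod 105).


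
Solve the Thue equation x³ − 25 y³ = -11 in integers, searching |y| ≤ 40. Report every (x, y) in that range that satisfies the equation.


The equation is x³ - 25y³ = -11. For fixed y, x³ = 25·y³ − 11, so a solution requires the RHS to be a perfect cube.
Strategy: iterate y from -40 to 40, compute RHS = 25·y³ − 11, and check whether it is a (positive or negative) perfect cube.
Check small values of y:
  y = 0: RHS = -11 is not a perfect cube.
  y = 1: RHS = 14 is not a perfect cube.
  y = -1: RHS = -36 is not a perfect cube.
  y = 2: RHS = 189 is not a perfect cube.
  y = -2: RHS = -211 is not a perfect cube.
  y = 3: RHS = 664 is not a perfect cube.
  y = -3: RHS = -686 is not a perfect cube.
Continuing the search up to |y| = 40 finds no solutions either.
No (x, y) in the scanned range satisfies the equation.

No integer solutions with |y| ≤ 40.


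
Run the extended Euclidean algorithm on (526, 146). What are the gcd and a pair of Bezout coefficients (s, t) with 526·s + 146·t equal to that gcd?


Euclidean algorithm on (526, 146) — divide until remainder is 0:
  526 = 3 · 146 + 88
  146 = 1 · 88 + 58
  88 = 1 · 58 + 30
  58 = 1 · 30 + 28
  30 = 1 · 28 + 2
  28 = 14 · 2 + 0
gcd(526, 146) = 2.
Track Bezout coefficients alongside the remainders: start with r₀ = 526 = a·1 + b·0 (s = 1, t = 0) and r₁ = 146 = a·0 + b·1 (s = 0, t = 1); each new remainder r_{k+1} = r_{k-1} − q_k·r_k inherits s_{k+1} = s_{k-1} − q_k·s_k, t_{k+1} = t_{k-1} − q_k·t_k, so r_k = a·s_k + b·t_k at every step:
  q = 3: r = 88, s = 1 − 3·0 = 1, t = 0 − 3·1 = -3  (check: 526·1 + 146·(-3) = 88)
  q = 1: r = 58, s = 0 − 1·1 = -1, t = 1 − 1·(-3) = 4  (check: 526·(-1) + 146·4 = 58)
  q = 1: r = 30, s = 1 − 1·(-1) = 2, t = -3 − 1·4 = -7  (check: 526·2 + 146·(-7) = 30)
  q = 1: r = 28, s = -1 − 1·2 = -3, t = 4 − 1·(-7) = 11  (check: 526·(-3) + 146·11 = 28)
  q = 1: r = 2, s = 2 − 1·(-3) = 5, t = -7 − 1·11 = -18  (check: 526·5 + 146·(-18) = 2)
The row with r = 2 (the gcd) gives the Bezout coefficients s = 5, t = -18.
Result: 526 · (5) + 146 · (-18) = 2.

gcd(526, 146) = 2; s = 5, t = -18 (check: 526·5 + 146·(-18) = 2).


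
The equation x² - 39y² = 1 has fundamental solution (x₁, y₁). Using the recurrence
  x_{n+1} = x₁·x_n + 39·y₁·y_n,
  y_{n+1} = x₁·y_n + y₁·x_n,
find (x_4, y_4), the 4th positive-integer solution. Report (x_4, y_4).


Step 1: Find the fundamental solution (x₁, y₁) of x² - 39y² = 1.
  Expand √39 as a continued fraction. a₀ = ⌊√39⌋ = 6; iterate m_{k+1} = d_k·a_k − m_k, d_{k+1} = (39 − m_{k+1}²)/d_k, a_{k+1} = ⌊(a₀ + m_{k+1})/d_{k+1}⌋ (starting m₀ = 0, d₀ = 1), with convergents p_k = a_k·p_{k-1} + p_{k-2}, q_k = a_k·q_{k-1} + q_{k-2} (p₋₁ = 1, q₋₁ = 0):
  k = 0: a₀ = 6; p₀/q₀ = 6/1; p₀² − 39·q₀² = 36 − 39 = -3.
  k = 1: m = 6, d = 3, a = ⌊(6 + 6)/3⌋ = 4; p/q = (4·6 + 1)/(4·1 + 0) = 25/4; p² − 39·q² = 625 − 624 = 1.
  The first convergent with p² − 39·q² = 1 gives the fundamental solution (x₁, y₁) = (25, 4).
Step 2: Apply the recurrence (x_{n+1}, y_{n+1}) = (x₁x_n + 39y₁y_n, x₁y_n + y₁x_n) repeatedly.
  From (x_1, y_1) = (25, 4): x_2 = 25·25 + 39·4·4 = 1249; y_2 = 25·4 + 4·25 = 200.
  From (x_2, y_2) = (1249, 200): x_3 = 25·1249 + 39·4·200 = 62425; y_3 = 25·200 + 4·1249 = 9996.
  From (x_3, y_3) = (62425, 9996): x_4 = 25·62425 + 39·4·9996 = 3120001; y_4 = 25·9996 + 4·62425 = 499600.
Step 3: Verify x_4² - 39·y_4² = 9734406240001 - 9734406240000 = 1 (should be 1). ✓

(x_1, y_1) = (25, 4); (x_4, y_4) = (3120001, 499600).


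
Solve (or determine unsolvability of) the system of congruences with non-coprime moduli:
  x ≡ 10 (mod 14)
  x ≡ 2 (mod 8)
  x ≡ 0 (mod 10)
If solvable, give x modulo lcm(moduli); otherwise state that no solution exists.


Moduli 14, 8, 10 are not pairwise coprime, so CRT works modulo lcm(m_i) when all pairwise compatibility conditions hold.
Pairwise compatibility: gcd(m_i, m_j) must divide a_i - a_j for every pair.
Merge one congruence at a time:
  Start: x ≡ 10 (mod 14).
  Combine with x ≡ 2 (mod 8): gcd(14, 8) = 2; 2 - 10 = -8, which IS divisible by 2, so compatible.
    Write x = 10 + 14·t and substitute into x ≡ 2 (mod 8): 14·t ≡ 2 − 10 = -8 (mod 8).
    Divide the congruence (and modulus) by g = 2: 7·t ≡ -4 (mod 4).
    Reduce coefficients mod 4: 3·t ≡ 0 (mod 4).
    The inverse of 3 mod 4 is 3 (since 3·3 = 9 = 2·4 + 1), so t ≡ 3·0 = 0 ≡ 0 (mod 4).
    Then x = 10 + 14·0 = 10, valid modulo lcm(14, 8) = 56: x ≡ 10 (mod 56).
  Combine with x ≡ 0 (mod 10): gcd(56, 10) = 2; 0 - 10 = -10, which IS divisible by 2, so compatible.
    Write x = 10 + 56·t and substitute into x ≡ 0 (mod 10): 56·t ≡ 0 − 10 = -10 (mod 10).
    Divide the congruence (and modulus) by g = 2: 28·t ≡ -5 (mod 5).
    Reduce coefficients mod 5: 3·t ≡ 0 (mod 5).
    The inverse of 3 mod 5 is 2 (since 3·2 = 6 = 1·5 + 1), so t ≡ 2·0 = 0 ≡ 0 (mod 5).
    Then x = 10 + 56·0 = 10, valid modulo lcm(56, 10) = 280: x ≡ 10 (mod 280).
Verify: 10 mod 14 = 10, 10 mod 8 = 2, 10 mod 10 = 0.

x ≡ 10 (mod 280).


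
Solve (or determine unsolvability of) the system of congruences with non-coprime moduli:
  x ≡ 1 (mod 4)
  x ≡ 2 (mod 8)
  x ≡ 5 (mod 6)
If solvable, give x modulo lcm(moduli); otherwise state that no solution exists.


Moduli 4, 8, 6 are not pairwise coprime, so CRT works modulo lcm(m_i) when all pairwise compatibility conditions hold.
Pairwise compatibility: gcd(m_i, m_j) must divide a_i - a_j for every pair.
Merge one congruence at a time:
  Start: x ≡ 1 (mod 4).
  Combine with x ≡ 2 (mod 8): gcd(4, 8) = 4, and 2 - 1 = 1 is NOT divisible by 4.
    ⇒ system is inconsistent (no integer solution).

No solution (the system is inconsistent).


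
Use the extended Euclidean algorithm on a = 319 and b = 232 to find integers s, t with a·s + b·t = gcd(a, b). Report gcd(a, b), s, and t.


Euclidean algorithm on (319, 232) — divide until remainder is 0:
  319 = 1 · 232 + 87
  232 = 2 · 87 + 58
  87 = 1 · 58 + 29
  58 = 2 · 29 + 0
gcd(319, 232) = 29.
Track Bezout coefficients alongside the remainders: start with r₀ = 319 = a·1 + b·0 (s = 1, t = 0) and r₁ = 232 = a·0 + b·1 (s = 0, t = 1); each new remainder r_{k+1} = r_{k-1} − q_k·r_k inherits s_{k+1} = s_{k-1} − q_k·s_k, t_{k+1} = t_{k-1} − q_k·t_k, so r_k = a·s_k + b·t_k at every step:
  q = 1: r = 87, s = 1 − 1·0 = 1, t = 0 − 1·1 = -1  (check: 319·1 + 232·(-1) = 87)
  q = 2: r = 58, s = 0 − 2·1 = -2, t = 1 − 2·(-1) = 3  (check: 319·(-2) + 232·3 = 58)
  q = 1: r = 29, s = 1 − 1·(-2) = 3, t = -1 − 1·3 = -4  (check: 319·3 + 232·(-4) = 29)
The row with r = 29 (the gcd) gives the Bezout coefficients s = 3, t = -4.
Result: 319 · (3) + 232 · (-4) = 29.

gcd(319, 232) = 29; s = 3, t = -4 (check: 319·3 + 232·(-4) = 29).


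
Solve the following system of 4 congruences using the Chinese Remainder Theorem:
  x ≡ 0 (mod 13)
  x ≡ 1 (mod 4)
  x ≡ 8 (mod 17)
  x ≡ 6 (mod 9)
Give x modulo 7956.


Product of moduli M = 13 · 4 · 17 · 9 = 7956.
Merge one congruence at a time:
  Start: x ≡ 0 (mod 13).
  Combine with x ≡ 1 (mod 4); new modulus lcm = 52.
    Write x = 0 + 13·t and substitute into x ≡ 1 (mod 4): 13·t ≡ 1 − 0 = 1 (mod 4).
    Reduce coefficients mod 4: 1·t ≡ 1 (mod 4).
    So t ≡ 1 (mod 4).
    Then x = 0 + 13·1 = 13, valid modulo lcm(13, 4) = 52: x ≡ 13 (mod 52).
  Combine with x ≡ 8 (mod 17); new modulus lcm = 884.
    Write x = 13 + 52·t and substitute into x ≡ 8 (mod 17): 52·t ≡ 8 − 13 = -5 (mod 17).
    Reduce coefficients mod 17: 1·t ≡ 12 (mod 17).
    So t ≡ 12 (mod 17).
    Then x = 13 + 52·12 = 637, valid modulo lcm(52, 17) = 884: x ≡ 637 (mod 884).
  Combine with x ≡ 6 (mod 9); new modulus lcm = 7956.
    Write x = 637 + 884·t and substitute into x ≡ 6 (mod 9): 884·t ≡ 6 − 637 = -631 (mod 9).
    Reduce coefficients mod 9: 2·t ≡ 8 (mod 9).
    The inverse of 2 mod 9 is 5 (since 2·5 = 10 = 1·9 + 1), so t ≡ 5·8 = 40 ≡ 4 (mod 9).
    Then x = 637 + 884·4 = 4173, valid modulo lcm(884, 9) = 7956: x ≡ 4173 (mod 7956).
Verify against each original: 4173 mod 13 = 0, 4173 mod 4 = 1, 4173 mod 17 = 8, 4173 mod 9 = 6.

x ≡ 4173 (mod 7956).


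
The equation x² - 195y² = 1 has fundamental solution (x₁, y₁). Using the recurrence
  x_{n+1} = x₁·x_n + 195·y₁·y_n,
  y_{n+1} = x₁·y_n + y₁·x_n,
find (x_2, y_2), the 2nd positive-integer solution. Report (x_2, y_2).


Step 1: Find the fundamental solution (x₁, y₁) of x² - 195y² = 1.
  Expand √195 as a continued fraction. a₀ = ⌊√195⌋ = 13; iterate m_{k+1} = d_k·a_k − m_k, d_{k+1} = (195 − m_{k+1}²)/d_k, a_{k+1} = ⌊(a₀ + m_{k+1})/d_{k+1}⌋ (starting m₀ = 0, d₀ = 1), with convergents p_k = a_k·p_{k-1} + p_{k-2}, q_k = a_k·q_{k-1} + q_{k-2} (p₋₁ = 1, q₋₁ = 0):
  k = 0: a₀ = 13; p₀/q₀ = 13/1; p₀² − 195·q₀² = 169 − 195 = -26.
  k = 1: m = 13, d = 26, a = ⌊(13 + 13)/26⌋ = 1; p/q = (1·13 + 1)/(1·1 + 0) = 14/1; p² − 195·q² = 196 − 195 = 1.
  The first convergent with p² − 195·q² = 1 gives the fundamental solution (x₁, y₁) = (14, 1).
Step 2: Apply the recurrence (x_{n+1}, y_{n+1}) = (x₁x_n + 195y₁y_n, x₁y_n + y₁x_n) repeatedly.
  From (x_1, y_1) = (14, 1): x_2 = 14·14 + 195·1·1 = 391; y_2 = 14·1 + 1·14 = 28.
Step 3: Verify x_2² - 195·y_2² = 152881 - 152880 = 1 (should be 1). ✓

(x_1, y_1) = (14, 1); (x_2, y_2) = (391, 28).


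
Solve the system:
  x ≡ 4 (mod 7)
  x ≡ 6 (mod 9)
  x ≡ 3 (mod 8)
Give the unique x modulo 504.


Moduli 7, 9, 8 are pairwise coprime; by CRT there is a unique solution modulo M = 7 · 9 · 8 = 504.
Solve pairwise, accumulating the modulus:
  Start with x ≡ 4 (mod 7).
  Combine with x ≡ 6 (mod 9): since gcd(7, 9) = 1, we get a unique residue mod 63.
    Write x = 4 + 7·t and substitute into x ≡ 6 (mod 9): 7·t ≡ 6 − 4 = 2 (mod 9).
    The inverse of 7 mod 9 is 4 (since 7·4 = 28 = 3·9 + 1), so t ≡ 4·2 = 8 ≡ 8 (mod 9).
    Then x = 4 + 7·8 = 60, valid modulo lcm(7, 9) = 63: x ≡ 60 (mod 63).
  Combine with x ≡ 3 (mod 8): since gcd(63, 8) = 1, we get a unique residue mod 504.
    Write x = 60 + 63·t and substitute into x ≡ 3 (mod 8): 63·t ≡ 3 − 60 = -57 (mod 8).
    Reduce coefficients mod 8: 7·t ≡ 7 (mod 8).
    The inverse of 7 mod 8 is 7 (since 7·7 = 49 = 6·8 + 1), so t ≡ 7·7 = 49 ≡ 1 (mod 8).
    Then x = 60 + 63·1 = 123, valid modulo lcm(63, 8) = 504: x ≡ 123 (mod 504).
Verify: 123 mod 7 = 4 ✓, 123 mod 9 = 6 ✓, 123 mod 8 = 3 ✓.

x ≡ 123 (mod 504).


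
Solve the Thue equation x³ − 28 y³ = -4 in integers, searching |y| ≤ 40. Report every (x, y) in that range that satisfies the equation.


The equation is x³ - 28y³ = -4. For fixed y, x³ = 28·y³ − 4, so a solution requires the RHS to be a perfect cube.
Strategy: iterate y from -40 to 40, compute RHS = 28·y³ − 4, and check whether it is a (positive or negative) perfect cube.
Check small values of y:
  y = 0: RHS = -4 is not a perfect cube.
  y = 1: RHS = 24 is not a perfect cube.
  y = -1: RHS = -32 is not a perfect cube.
  y = 2: RHS = 220 is not a perfect cube.
  y = -2: RHS = -228 is not a perfect cube.
  y = 3: RHS = 752 is not a perfect cube.
  y = -3: RHS = -760 is not a perfect cube.
Continuing the search up to |y| = 40 finds no solutions either.
No (x, y) in the scanned range satisfies the equation.

No integer solutions with |y| ≤ 40.


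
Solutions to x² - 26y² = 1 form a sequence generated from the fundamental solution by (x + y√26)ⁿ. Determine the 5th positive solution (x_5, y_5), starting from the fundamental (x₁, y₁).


Step 1: Find the fundamental solution (x₁, y₁) of x² - 26y² = 1.
  Expand √26 as a continued fraction. a₀ = ⌊√26⌋ = 5; iterate m_{k+1} = d_k·a_k − m_k, d_{k+1} = (26 − m_{k+1}²)/d_k, a_{k+1} = ⌊(a₀ + m_{k+1})/d_{k+1}⌋ (starting m₀ = 0, d₀ = 1), with convergents p_k = a_k·p_{k-1} + p_{k-2}, q_k = a_k·q_{k-1} + q_{k-2} (p₋₁ = 1, q₋₁ = 0):
  k = 0: a₀ = 5; p₀/q₀ = 5/1; p₀² − 26·q₀² = 25 − 26 = -1.
  k = 1: m = 5, d = 1, a = ⌊(5 + 5)/1⌋ = 10; p/q = (10·5 + 1)/(10·1 + 0) = 51/10; p² − 26·q² = 2601 − 2600 = 1.
  The first convergent with p² − 26·q² = 1 gives the fundamental solution (x₁, y₁) = (51, 10).
Step 2: Apply the recurrence (x_{n+1}, y_{n+1}) = (x₁x_n + 26y₁y_n, x₁y_n + y₁x_n) repeatedly.
  From (x_1, y_1) = (51, 10): x_2 = 51·51 + 26·10·10 = 5201; y_2 = 51·10 + 10·51 = 1020.
  From (x_2, y_2) = (5201, 1020): x_3 = 51·5201 + 26·10·1020 = 530451; y_3 = 51·1020 + 10·5201 = 104030.
  From (x_3, y_3) = (530451, 104030): x_4 = 51·530451 + 26·10·104030 = 54100801; y_4 = 51·104030 + 10·530451 = 10610040.
  From (x_4, y_4) = (54100801, 10610040): x_5 = 51·54100801 + 26·10·10610040 = 5517751251; y_5 = 51·10610040 + 10·54100801 = 1082120050.
Step 3: Verify x_5² - 26·y_5² = 30445578867912065001 - 30445578867912065000 = 1 (should be 1). ✓

(x_1, y_1) = (51, 10); (x_5, y_5) = (5517751251, 1082120050).


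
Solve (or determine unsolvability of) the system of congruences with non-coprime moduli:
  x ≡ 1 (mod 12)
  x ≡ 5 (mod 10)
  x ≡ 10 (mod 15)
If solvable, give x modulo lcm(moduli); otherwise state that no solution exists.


Moduli 12, 10, 15 are not pairwise coprime, so CRT works modulo lcm(m_i) when all pairwise compatibility conditions hold.
Pairwise compatibility: gcd(m_i, m_j) must divide a_i - a_j for every pair.
Merge one congruence at a time:
  Start: x ≡ 1 (mod 12).
  Combine with x ≡ 5 (mod 10): gcd(12, 10) = 2; 5 - 1 = 4, which IS divisible by 2, so compatible.
    Write x = 1 + 12·t and substitute into x ≡ 5 (mod 10): 12·t ≡ 5 − 1 = 4 (mod 10).
    Divide the congruence (and modulus) by g = 2: 6·t ≡ 2 (mod 5).
    Reduce coefficients mod 5: 1·t ≡ 2 (mod 5).
    So t ≡ 2 (mod 5).
    Then x = 1 + 12·2 = 25, valid modulo lcm(12, 10) = 60: x ≡ 25 (mod 60).
  Combine with x ≡ 10 (mod 15): gcd(60, 15) = 15; 10 - 25 = -15, which IS divisible by 15, so compatible.
    Write x = 25 + 60·t and substitute into x ≡ 10 (mod 15): 60·t ≡ 10 − 25 = -15 (mod 15).
    Divide the congruence (and modulus) by g = 15: 4·t ≡ -1 (mod 1).
    Modulo 1 every t works; take t = 0.
    Then x = 25 + 60·0 = 25, valid modulo lcm(60, 15) = 60: x ≡ 25 (mod 60).
Verify: 25 mod 12 = 1, 25 mod 10 = 5, 25 mod 15 = 10.

x ≡ 25 (mod 60).
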